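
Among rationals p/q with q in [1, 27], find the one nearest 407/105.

Expand x = 407/105 as a continued fraction with the Euclidean algorithm:
  407 = 3*105 + 92, so a_0 = 3.
  105 = 1*92 + 13, so a_1 = 1.
  92 = 7*13 + 1, so a_2 = 7.
  13 = 13*1 + 0, so a_3 = 13.
so x = [3; 1, 7, 13].
Convergents (p_i = a_i*p_{i-1} + p_{i-2}, q_i = a_i*q_{i-1} + q_{i-2} with p_{-2}=0, p_{-1}=1, q_{-2}=1, q_{-1}=0), until the denominator exceeds 27:
  i=0: a_0=3, p_0 = 3*1 + 0 = 3, q_0 = 3*0 + 1 = 1.
  i=1: a_1=1, p_1 = 1*3 + 1 = 4, q_1 = 1*1 + 0 = 1.
  i=2: a_2=7, p_2 = 7*4 + 3 = 31, q_2 = 7*1 + 1 = 8.
  i=3: a_3=13, p_3 = 13*31 + 4 = 407, q_3 = 13*8 + 1 = 105.
q_3 = 105 > 27, so the last convergent with denominator <= 27 is p_2/q_2 = 31/8.
The closest fraction with denominator <= 27 is either p_2/q_2 or the intermediate fraction (k*p_2 + p_1)/(k*q_2 + q_1) with the largest k >= 1 whose denominator stays <= 27; these approach x as k grows, and every other convergent or intermediate fraction in range is farther away.
Largest k: floor((27 - q_1)/q_2) = floor((27 - 1)/8) = 3.
That gives (3*31 + 4)/(3*8 + 1) = 97/25.
Compare the errors: |x - 31/8| = |407*8 - 31*105|/(105*8) = 1/840, and |x - 97/25| = |407*25 - 97*105|/(105*25) = 10/2625.
Cross-multiplying, 1*2625 = 2625 < 8400 = 10*840, so 1/840 is smaller: the convergent 31/8 is closer to x than 97/25.

31/8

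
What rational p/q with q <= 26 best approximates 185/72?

Expand x = 185/72 as a continued fraction with the Euclidean algorithm:
  185 = 2*72 + 41, so a_0 = 2.
  72 = 1*41 + 31, so a_1 = 1.
  41 = 1*31 + 10, so a_2 = 1.
  31 = 3*10 + 1, so a_3 = 3.
  10 = 10*1 + 0, so a_4 = 10.
so x = [2; 1, 1, 3, 10].
Convergents (p_i = a_i*p_{i-1} + p_{i-2}, q_i = a_i*q_{i-1} + q_{i-2} with p_{-2}=0, p_{-1}=1, q_{-2}=1, q_{-1}=0), until the denominator exceeds 26:
  i=0: a_0=2, p_0 = 2*1 + 0 = 2, q_0 = 2*0 + 1 = 1.
  i=1: a_1=1, p_1 = 1*2 + 1 = 3, q_1 = 1*1 + 0 = 1.
  i=2: a_2=1, p_2 = 1*3 + 2 = 5, q_2 = 1*1 + 1 = 2.
  i=3: a_3=3, p_3 = 3*5 + 3 = 18, q_3 = 3*2 + 1 = 7.
  i=4: a_4=10, p_4 = 10*18 + 5 = 185, q_4 = 10*7 + 2 = 72.
q_4 = 72 > 26, so the last convergent with denominator <= 26 is p_3/q_3 = 18/7.
The closest fraction with denominator <= 26 is either p_3/q_3 or the intermediate fraction (k*p_3 + p_2)/(k*q_3 + q_2) with the largest k >= 1 whose denominator stays <= 26; these approach x as k grows, and every other convergent or intermediate fraction in range is farther away.
Largest k: floor((26 - q_2)/q_3) = floor((26 - 2)/7) = 3.
That gives (3*18 + 5)/(3*7 + 2) = 59/23.
Compare the errors: |x - 18/7| = |185*7 - 18*72|/(72*7) = 1/504, and |x - 59/23| = |185*23 - 59*72|/(72*23) = 7/1656.
Cross-multiplying, 1*1656 = 1656 < 3528 = 7*504, so 1/504 is smaller: the convergent 18/7 is closer to x than 59/23.

18/7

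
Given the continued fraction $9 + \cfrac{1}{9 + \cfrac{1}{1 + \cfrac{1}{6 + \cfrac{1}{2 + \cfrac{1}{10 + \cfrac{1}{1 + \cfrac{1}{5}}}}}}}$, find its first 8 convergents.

Using the convergent recurrence p_i = a_i*p_{i-1} + p_{i-2}, q_i = a_i*q_{i-1} + q_{i-2} with p_{-2}=0, p_{-1}=1, q_{-2}=1, q_{-1}=0:
  i=0: a_0=9, p_0 = 9*1 + 0 = 9, q_0 = 9*0 + 1 = 1.
  i=1: a_1=9, p_1 = 9*9 + 1 = 82, q_1 = 9*1 + 0 = 9.
  i=2: a_2=1, p_2 = 1*82 + 9 = 91, q_2 = 1*9 + 1 = 10.
  i=3: a_3=6, p_3 = 6*91 + 82 = 628, q_3 = 6*10 + 9 = 69.
  i=4: a_4=2, p_4 = 2*628 + 91 = 1347, q_4 = 2*69 + 10 = 148.
  i=5: a_5=10, p_5 = 10*1347 + 628 = 14098, q_5 = 10*148 + 69 = 1549.
  i=6: a_6=1, p_6 = 1*14098 + 1347 = 15445, q_6 = 1*1549 + 148 = 1697.
  i=7: a_7=5, p_7 = 5*15445 + 14098 = 91323, q_7 = 5*1697 + 1549 = 10034.

9/1, 82/9, 91/10, 628/69, 1347/148, 14098/1549, 15445/1697, 91323/10034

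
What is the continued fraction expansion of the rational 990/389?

[2; 1, 1, 5, 17, 2]

Run the Euclidean algorithm on 990 and 389; the successive quotients are the partial quotients a_0, a_1, ... (each step inverts the fractional part left over by the previous one):
  990 = 2*389 + 212, so a_0 = 2.
  389 = 1*212 + 177, so a_1 = 1.
  212 = 1*177 + 35, so a_2 = 1.
  177 = 5*35 + 2, so a_3 = 5.
  35 = 17*2 + 1, so a_4 = 17.
  2 = 2*1 + 0, so a_5 = 2.
The remainder reaches 0 after 6 divisions, so the expansion has 6 partial quotients, read off in order.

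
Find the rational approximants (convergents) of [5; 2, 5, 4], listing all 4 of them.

5/1, 11/2, 60/11, 251/46

Using the convergent recurrence p_i = a_i*p_{i-1} + p_{i-2}, q_i = a_i*q_{i-1} + q_{i-2} with p_{-2}=0, p_{-1}=1, q_{-2}=1, q_{-1}=0:
  i=0: a_0=5, p_0 = 5*1 + 0 = 5, q_0 = 5*0 + 1 = 1.
  i=1: a_1=2, p_1 = 2*5 + 1 = 11, q_1 = 2*1 + 0 = 2.
  i=2: a_2=5, p_2 = 5*11 + 5 = 60, q_2 = 5*2 + 1 = 11.
  i=3: a_3=4, p_3 = 4*60 + 11 = 251, q_3 = 4*11 + 2 = 46.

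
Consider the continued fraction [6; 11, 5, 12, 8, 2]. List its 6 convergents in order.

Using the convergent recurrence p_i = a_i*p_{i-1} + p_{i-2}, q_i = a_i*q_{i-1} + q_{i-2} with p_{-2}=0, p_{-1}=1, q_{-2}=1, q_{-1}=0:
  i=0: a_0=6, p_0 = 6*1 + 0 = 6, q_0 = 6*0 + 1 = 1.
  i=1: a_1=11, p_1 = 11*6 + 1 = 67, q_1 = 11*1 + 0 = 11.
  i=2: a_2=5, p_2 = 5*67 + 6 = 341, q_2 = 5*11 + 1 = 56.
  i=3: a_3=12, p_3 = 12*341 + 67 = 4159, q_3 = 12*56 + 11 = 683.
  i=4: a_4=8, p_4 = 8*4159 + 341 = 33613, q_4 = 8*683 + 56 = 5520.
  i=5: a_5=2, p_5 = 2*33613 + 4159 = 71385, q_5 = 2*5520 + 683 = 11723.

6/1, 67/11, 341/56, 4159/683, 33613/5520, 71385/11723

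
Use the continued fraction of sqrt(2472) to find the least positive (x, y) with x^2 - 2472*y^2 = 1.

(x, y) = (10093, 203)

First expand sqrt(2472) as a continued fraction. With x_i = (sqrt(2472) + m_i)/d_i and (m_0, d_0) = (0, 1): a_0 = floor(sqrt(2472)) = 49, since 49^2 = 2401 <= 2472 < 2500 = 50^2.
Iterate m_{i+1} = d_i*a_i - m_i, d_{i+1} = (2472 - m_{i+1}^2)/d_i, a_{i+1} = floor((a_0 + m_{i+1})/d_{i+1}):
  m_1 = 1*49 - 0 = 49, d_1 = (2472 - 49^2)/1 = 71/1 = 71, a_1 = floor((49 + 49)/71) = 1.
  m_2 = 71*1 - 49 = 22, d_2 = (2472 - 22^2)/71 = 1988/71 = 28, a_2 = floor((49 + 22)/28) = 2.
  m_3 = 28*2 - 22 = 34, d_3 = (2472 - 34^2)/28 = 1316/28 = 47, a_3 = floor((49 + 34)/47) = 1.
  m_4 = 47*1 - 34 = 13, d_4 = (2472 - 13^2)/47 = 2303/47 = 49, a_4 = floor((49 + 13)/49) = 1.
  m_5 = 49*1 - 13 = 36, d_5 = (2472 - 36^2)/49 = 1176/49 = 24, a_5 = floor((49 + 36)/24) = 3.
  m_6 = 24*3 - 36 = 36, d_6 = (2472 - 36^2)/24 = 1176/24 = 49, a_6 = floor((49 + 36)/49) = 1.
  m_7 = 49*1 - 36 = 13, d_7 = (2472 - 13^2)/49 = 2303/49 = 47, a_7 = floor((49 + 13)/47) = 1.
  m_8 = 47*1 - 13 = 34, d_8 = (2472 - 34^2)/47 = 1316/47 = 28, a_8 = floor((49 + 34)/28) = 2.
  m_9 = 28*2 - 34 = 22, d_9 = (2472 - 22^2)/28 = 1988/28 = 71, a_9 = floor((49 + 22)/71) = 1.
  m_10 = 71*1 - 22 = 49, d_10 = (2472 - 49^2)/71 = 71/71 = 1, a_10 = floor((49 + 49)/1) = 98.
  m_11 = 1*98 - 49 = 49, d_11 = (2472 - 49^2)/1 = 71/1 = 71: (m_11, d_11) = (m_1, d_1) = (49, 71), so from here the quotients repeat a_1, ..., a_10; the period length is 10.
So sqrt(2472) = [49; (1, 2, 1, 1, 3, 1, 1, 2, 1, 98)] with period length k = 10.
k is even, so the fundamental solution of x^2 - 2472y^2 = 1 is (p_{k-1}, q_{k-1}) = (p_9, q_9); compute convergents through index 9.
Convergents (p_i = a_i*p_{i-1} + p_{i-2}, q_i = a_i*q_{i-1} + q_{i-2} with p_{-2}=0, p_{-1}=1, q_{-2}=1, q_{-1}=0):
  i=0: a_0=49, p_0 = 49*1 + 0 = 49, q_0 = 49*0 + 1 = 1.
  i=1: a_1=1, p_1 = 1*49 + 1 = 50, q_1 = 1*1 + 0 = 1.
  i=2: a_2=2, p_2 = 2*50 + 49 = 149, q_2 = 2*1 + 1 = 3.
  i=3: a_3=1, p_3 = 1*149 + 50 = 199, q_3 = 1*3 + 1 = 4.
  i=4: a_4=1, p_4 = 1*199 + 149 = 348, q_4 = 1*4 + 3 = 7.
  i=5: a_5=3, p_5 = 3*348 + 199 = 1243, q_5 = 3*7 + 4 = 25.
  i=6: a_6=1, p_6 = 1*1243 + 348 = 1591, q_6 = 1*25 + 7 = 32.
  i=7: a_7=1, p_7 = 1*1591 + 1243 = 2834, q_7 = 1*32 + 25 = 57.
  i=8: a_8=2, p_8 = 2*2834 + 1591 = 7259, q_8 = 2*57 + 32 = 146.
  i=9: a_9=1, p_9 = 1*7259 + 2834 = 10093, q_9 = 1*146 + 57 = 203.
Check: 10093^2 - 2472*203^2 = 101868649 - 101868648 = 1, so (x, y) = (10093, 203) solves the equation, and by the theorem it is the least positive solution.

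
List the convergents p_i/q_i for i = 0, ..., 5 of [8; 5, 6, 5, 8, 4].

Using the convergent recurrence p_i = a_i*p_{i-1} + p_{i-2}, q_i = a_i*q_{i-1} + q_{i-2} with p_{-2}=0, p_{-1}=1, q_{-2}=1, q_{-1}=0:
  i=0: a_0=8, p_0 = 8*1 + 0 = 8, q_0 = 8*0 + 1 = 1.
  i=1: a_1=5, p_1 = 5*8 + 1 = 41, q_1 = 5*1 + 0 = 5.
  i=2: a_2=6, p_2 = 6*41 + 8 = 254, q_2 = 6*5 + 1 = 31.
  i=3: a_3=5, p_3 = 5*254 + 41 = 1311, q_3 = 5*31 + 5 = 160.
  i=4: a_4=8, p_4 = 8*1311 + 254 = 10742, q_4 = 8*160 + 31 = 1311.
  i=5: a_5=4, p_5 = 4*10742 + 1311 = 44279, q_5 = 4*1311 + 160 = 5404.

8/1, 41/5, 254/31, 1311/160, 10742/1311, 44279/5404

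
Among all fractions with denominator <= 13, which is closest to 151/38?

4/1

Expand x = 151/38 as a continued fraction with the Euclidean algorithm:
  151 = 3*38 + 37, so a_0 = 3.
  38 = 1*37 + 1, so a_1 = 1.
  37 = 37*1 + 0, so a_2 = 37.
so x = [3; 1, 37].
Convergents (p_i = a_i*p_{i-1} + p_{i-2}, q_i = a_i*q_{i-1} + q_{i-2} with p_{-2}=0, p_{-1}=1, q_{-2}=1, q_{-1}=0), until the denominator exceeds 13:
  i=0: a_0=3, p_0 = 3*1 + 0 = 3, q_0 = 3*0 + 1 = 1.
  i=1: a_1=1, p_1 = 1*3 + 1 = 4, q_1 = 1*1 + 0 = 1.
  i=2: a_2=37, p_2 = 37*4 + 3 = 151, q_2 = 37*1 + 1 = 38.
q_2 = 38 > 13, so the last convergent with denominator <= 13 is p_1/q_1 = 4/1.
The closest fraction with denominator <= 13 is either p_1/q_1 or the intermediate fraction (k*p_1 + p_0)/(k*q_1 + q_0) with the largest k >= 1 whose denominator stays <= 13; these approach x as k grows, and every other convergent or intermediate fraction in range is farther away.
Largest k: floor((13 - q_0)/q_1) = floor((13 - 1)/1) = 12.
That gives (12*4 + 3)/(12*1 + 1) = 51/13.
Compare the errors: |x - 4/1| = |151*1 - 4*38|/(38*1) = 1/38, and |x - 51/13| = |151*13 - 51*38|/(38*13) = 25/494.
Cross-multiplying, 1*494 = 494 < 950 = 25*38, so 1/38 is smaller: the convergent 4/1 is closer to x than 51/13.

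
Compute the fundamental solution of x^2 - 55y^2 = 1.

First expand sqrt(55) as a continued fraction. With x_i = (sqrt(55) + m_i)/d_i and (m_0, d_0) = (0, 1): a_0 = floor(sqrt(55)) = 7, since 7^2 = 49 <= 55 < 64 = 8^2.
Iterate m_{i+1} = d_i*a_i - m_i, d_{i+1} = (55 - m_{i+1}^2)/d_i, a_{i+1} = floor((a_0 + m_{i+1})/d_{i+1}):
  m_1 = 1*7 - 0 = 7, d_1 = (55 - 7^2)/1 = 6/1 = 6, a_1 = floor((7 + 7)/6) = 2.
  m_2 = 6*2 - 7 = 5, d_2 = (55 - 5^2)/6 = 30/6 = 5, a_2 = floor((7 + 5)/5) = 2.
  m_3 = 5*2 - 5 = 5, d_3 = (55 - 5^2)/5 = 30/5 = 6, a_3 = floor((7 + 5)/6) = 2.
  m_4 = 6*2 - 5 = 7, d_4 = (55 - 7^2)/6 = 6/6 = 1, a_4 = floor((7 + 7)/1) = 14.
  m_5 = 1*14 - 7 = 7, d_5 = (55 - 7^2)/1 = 6/1 = 6: (m_5, d_5) = (m_1, d_1) = (7, 6), so from here the quotients repeat a_1, ..., a_4; the period length is 4.
So sqrt(55) = [7; (2, 2, 2, 14)] with period length k = 4.
k is even, so the fundamental solution of x^2 - 55y^2 = 1 is (p_{k-1}, q_{k-1}) = (p_3, q_3); compute convergents through index 3.
Convergents (p_i = a_i*p_{i-1} + p_{i-2}, q_i = a_i*q_{i-1} + q_{i-2} with p_{-2}=0, p_{-1}=1, q_{-2}=1, q_{-1}=0):
  i=0: a_0=7, p_0 = 7*1 + 0 = 7, q_0 = 7*0 + 1 = 1.
  i=1: a_1=2, p_1 = 2*7 + 1 = 15, q_1 = 2*1 + 0 = 2.
  i=2: a_2=2, p_2 = 2*15 + 7 = 37, q_2 = 2*2 + 1 = 5.
  i=3: a_3=2, p_3 = 2*37 + 15 = 89, q_3 = 2*5 + 2 = 12.
Check: 89^2 - 55*12^2 = 7921 - 7920 = 1, so (x, y) = (89, 12) solves the equation, and by the theorem it is the least positive solution.

(x, y) = (89, 12)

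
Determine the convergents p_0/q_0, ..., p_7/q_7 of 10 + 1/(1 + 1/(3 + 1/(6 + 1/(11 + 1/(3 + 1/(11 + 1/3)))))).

10/1, 11/1, 43/4, 269/25, 3002/279, 9275/862, 105027/9761, 324356/30145

Using the convergent recurrence p_i = a_i*p_{i-1} + p_{i-2}, q_i = a_i*q_{i-1} + q_{i-2} with p_{-2}=0, p_{-1}=1, q_{-2}=1, q_{-1}=0:
  i=0: a_0=10, p_0 = 10*1 + 0 = 10, q_0 = 10*0 + 1 = 1.
  i=1: a_1=1, p_1 = 1*10 + 1 = 11, q_1 = 1*1 + 0 = 1.
  i=2: a_2=3, p_2 = 3*11 + 10 = 43, q_2 = 3*1 + 1 = 4.
  i=3: a_3=6, p_3 = 6*43 + 11 = 269, q_3 = 6*4 + 1 = 25.
  i=4: a_4=11, p_4 = 11*269 + 43 = 3002, q_4 = 11*25 + 4 = 279.
  i=5: a_5=3, p_5 = 3*3002 + 269 = 9275, q_5 = 3*279 + 25 = 862.
  i=6: a_6=11, p_6 = 11*9275 + 3002 = 105027, q_6 = 11*862 + 279 = 9761.
  i=7: a_7=3, p_7 = 3*105027 + 9275 = 324356, q_7 = 3*9761 + 862 = 30145.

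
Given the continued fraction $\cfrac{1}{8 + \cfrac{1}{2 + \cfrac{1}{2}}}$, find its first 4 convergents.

0/1, 1/8, 2/17, 5/42

Using the convergent recurrence p_i = a_i*p_{i-1} + p_{i-2}, q_i = a_i*q_{i-1} + q_{i-2} with p_{-2}=0, p_{-1}=1, q_{-2}=1, q_{-1}=0:
  i=0: a_0=0, p_0 = 0*1 + 0 = 0, q_0 = 0*0 + 1 = 1.
  i=1: a_1=8, p_1 = 8*0 + 1 = 1, q_1 = 8*1 + 0 = 8.
  i=2: a_2=2, p_2 = 2*1 + 0 = 2, q_2 = 2*8 + 1 = 17.
  i=3: a_3=2, p_3 = 2*2 + 1 = 5, q_3 = 2*17 + 8 = 42.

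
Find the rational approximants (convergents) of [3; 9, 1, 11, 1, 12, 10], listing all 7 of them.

Using the convergent recurrence p_i = a_i*p_{i-1} + p_{i-2}, q_i = a_i*q_{i-1} + q_{i-2} with p_{-2}=0, p_{-1}=1, q_{-2}=1, q_{-1}=0:
  i=0: a_0=3, p_0 = 3*1 + 0 = 3, q_0 = 3*0 + 1 = 1.
  i=1: a_1=9, p_1 = 9*3 + 1 = 28, q_1 = 9*1 + 0 = 9.
  i=2: a_2=1, p_2 = 1*28 + 3 = 31, q_2 = 1*9 + 1 = 10.
  i=3: a_3=11, p_3 = 11*31 + 28 = 369, q_3 = 11*10 + 9 = 119.
  i=4: a_4=1, p_4 = 1*369 + 31 = 400, q_4 = 1*119 + 10 = 129.
  i=5: a_5=12, p_5 = 12*400 + 369 = 5169, q_5 = 12*129 + 119 = 1667.
  i=6: a_6=10, p_6 = 10*5169 + 400 = 52090, q_6 = 10*1667 + 129 = 16799.

3/1, 28/9, 31/10, 369/119, 400/129, 5169/1667, 52090/16799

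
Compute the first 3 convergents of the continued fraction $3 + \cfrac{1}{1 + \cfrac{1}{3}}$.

3/1, 4/1, 15/4

Using the convergent recurrence p_i = a_i*p_{i-1} + p_{i-2}, q_i = a_i*q_{i-1} + q_{i-2} with p_{-2}=0, p_{-1}=1, q_{-2}=1, q_{-1}=0:
  i=0: a_0=3, p_0 = 3*1 + 0 = 3, q_0 = 3*0 + 1 = 1.
  i=1: a_1=1, p_1 = 1*3 + 1 = 4, q_1 = 1*1 + 0 = 1.
  i=2: a_2=3, p_2 = 3*4 + 3 = 15, q_2 = 3*1 + 1 = 4.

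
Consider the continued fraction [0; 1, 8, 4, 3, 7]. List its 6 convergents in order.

Using the convergent recurrence p_i = a_i*p_{i-1} + p_{i-2}, q_i = a_i*q_{i-1} + q_{i-2} with p_{-2}=0, p_{-1}=1, q_{-2}=1, q_{-1}=0:
  i=0: a_0=0, p_0 = 0*1 + 0 = 0, q_0 = 0*0 + 1 = 1.
  i=1: a_1=1, p_1 = 1*0 + 1 = 1, q_1 = 1*1 + 0 = 1.
  i=2: a_2=8, p_2 = 8*1 + 0 = 8, q_2 = 8*1 + 1 = 9.
  i=3: a_3=4, p_3 = 4*8 + 1 = 33, q_3 = 4*9 + 1 = 37.
  i=4: a_4=3, p_4 = 3*33 + 8 = 107, q_4 = 3*37 + 9 = 120.
  i=5: a_5=7, p_5 = 7*107 + 33 = 782, q_5 = 7*120 + 37 = 877.

0/1, 1/1, 8/9, 33/37, 107/120, 782/877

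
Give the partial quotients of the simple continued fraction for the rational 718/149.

[4; 1, 4, 1, 1, 13]

Run the Euclidean algorithm on 718 and 149; the successive quotients are the partial quotients a_0, a_1, ... (each step inverts the fractional part left over by the previous one):
  718 = 4*149 + 122, so a_0 = 4.
  149 = 1*122 + 27, so a_1 = 1.
  122 = 4*27 + 14, so a_2 = 4.
  27 = 1*14 + 13, so a_3 = 1.
  14 = 1*13 + 1, so a_4 = 1.
  13 = 13*1 + 0, so a_5 = 13.
The remainder reaches 0 after 6 divisions, so the expansion has 6 partial quotients, read off in order.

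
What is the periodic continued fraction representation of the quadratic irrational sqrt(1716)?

[41; (2, 2, 1, 4, 2, 6, 2, 4, 1, 2, 2, 82)]

Write x_i = (sqrt(1716) + m_i)/d_i with (m_0, d_0) = (0, 1). a_0 = floor(sqrt(1716)) = 41, since 41^2 = 1681 <= 1716 < 1764 = 42^2.
Iterate m_{i+1} = d_i*a_i - m_i, d_{i+1} = (1716 - m_{i+1}^2)/d_i, a_{i+1} = floor((a_0 + m_{i+1})/d_{i+1}):
  m_1 = 1*41 - 0 = 41, d_1 = (1716 - 41^2)/1 = 35/1 = 35, a_1 = floor((41 + 41)/35) = 2.
  m_2 = 35*2 - 41 = 29, d_2 = (1716 - 29^2)/35 = 875/35 = 25, a_2 = floor((41 + 29)/25) = 2.
  m_3 = 25*2 - 29 = 21, d_3 = (1716 - 21^2)/25 = 1275/25 = 51, a_3 = floor((41 + 21)/51) = 1.
  m_4 = 51*1 - 21 = 30, d_4 = (1716 - 30^2)/51 = 816/51 = 16, a_4 = floor((41 + 30)/16) = 4.
  m_5 = 16*4 - 30 = 34, d_5 = (1716 - 34^2)/16 = 560/16 = 35, a_5 = floor((41 + 34)/35) = 2.
  m_6 = 35*2 - 34 = 36, d_6 = (1716 - 36^2)/35 = 420/35 = 12, a_6 = floor((41 + 36)/12) = 6.
  m_7 = 12*6 - 36 = 36, d_7 = (1716 - 36^2)/12 = 420/12 = 35, a_7 = floor((41 + 36)/35) = 2.
  m_8 = 35*2 - 36 = 34, d_8 = (1716 - 34^2)/35 = 560/35 = 16, a_8 = floor((41 + 34)/16) = 4.
  m_9 = 16*4 - 34 = 30, d_9 = (1716 - 30^2)/16 = 816/16 = 51, a_9 = floor((41 + 30)/51) = 1.
  m_10 = 51*1 - 30 = 21, d_10 = (1716 - 21^2)/51 = 1275/51 = 25, a_10 = floor((41 + 21)/25) = 2.
  m_11 = 25*2 - 21 = 29, d_11 = (1716 - 29^2)/25 = 875/25 = 35, a_11 = floor((41 + 29)/35) = 2.
  m_12 = 35*2 - 29 = 41, d_12 = (1716 - 41^2)/35 = 35/35 = 1, a_12 = floor((41 + 41)/1) = 82.
  m_13 = 1*82 - 41 = 41, d_13 = (1716 - 41^2)/1 = 35/1 = 35: (m_13, d_13) = (m_1, d_1) = (41, 35), so from here the quotients repeat a_1, ..., a_12; the period length is 12.
Hence the expansion of sqrt(1716) is a_0 = 41 followed by the repeating block 2, 2, 1, 4, 2, 6, 2, 4, 1, 2, 2, 82 (period 12).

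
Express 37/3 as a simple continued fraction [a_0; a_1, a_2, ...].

[12; 3]

Run the Euclidean algorithm on 37 and 3; the successive quotients are the partial quotients a_0, a_1, ... (each step inverts the fractional part left over by the previous one):
  37 = 12*3 + 1, so a_0 = 12.
  3 = 3*1 + 0, so a_1 = 3.
The remainder reaches 0 after 2 divisions, so the expansion has 2 partial quotients, read off in order.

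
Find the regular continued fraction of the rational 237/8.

Run the Euclidean algorithm on 237 and 8; the successive quotients are the partial quotients a_0, a_1, ... (each step inverts the fractional part left over by the previous one):
  237 = 29*8 + 5, so a_0 = 29.
  8 = 1*5 + 3, so a_1 = 1.
  5 = 1*3 + 2, so a_2 = 1.
  3 = 1*2 + 1, so a_3 = 1.
  2 = 2*1 + 0, so a_4 = 2.
The remainder reaches 0 after 5 divisions, so the expansion has 5 partial quotients, read off in order.

[29; 1, 1, 1, 2]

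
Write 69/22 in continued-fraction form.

[3; 7, 3]

Run the Euclidean algorithm on 69 and 22; the successive quotients are the partial quotients a_0, a_1, ... (each step inverts the fractional part left over by the previous one):
  69 = 3*22 + 3, so a_0 = 3.
  22 = 7*3 + 1, so a_1 = 7.
  3 = 3*1 + 0, so a_2 = 3.
The remainder reaches 0 after 3 divisions, so the expansion has 3 partial quotients, read off in order.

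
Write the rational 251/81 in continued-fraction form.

Run the Euclidean algorithm on 251 and 81; the successive quotients are the partial quotients a_0, a_1, ... (each step inverts the fractional part left over by the previous one):
  251 = 3*81 + 8, so a_0 = 3.
  81 = 10*8 + 1, so a_1 = 10.
  8 = 8*1 + 0, so a_2 = 8.
The remainder reaches 0 after 3 divisions, so the expansion has 3 partial quotients, read off in order.

[3; 10, 8]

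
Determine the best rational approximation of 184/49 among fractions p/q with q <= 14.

15/4

Expand x = 184/49 as a continued fraction with the Euclidean algorithm:
  184 = 3*49 + 37, so a_0 = 3.
  49 = 1*37 + 12, so a_1 = 1.
  37 = 3*12 + 1, so a_2 = 3.
  12 = 12*1 + 0, so a_3 = 12.
so x = [3; 1, 3, 12].
Convergents (p_i = a_i*p_{i-1} + p_{i-2}, q_i = a_i*q_{i-1} + q_{i-2} with p_{-2}=0, p_{-1}=1, q_{-2}=1, q_{-1}=0), until the denominator exceeds 14:
  i=0: a_0=3, p_0 = 3*1 + 0 = 3, q_0 = 3*0 + 1 = 1.
  i=1: a_1=1, p_1 = 1*3 + 1 = 4, q_1 = 1*1 + 0 = 1.
  i=2: a_2=3, p_2 = 3*4 + 3 = 15, q_2 = 3*1 + 1 = 4.
  i=3: a_3=12, p_3 = 12*15 + 4 = 184, q_3 = 12*4 + 1 = 49.
q_3 = 49 > 14, so the last convergent with denominator <= 14 is p_2/q_2 = 15/4.
The closest fraction with denominator <= 14 is either p_2/q_2 or the intermediate fraction (k*p_2 + p_1)/(k*q_2 + q_1) with the largest k >= 1 whose denominator stays <= 14; these approach x as k grows, and every other convergent or intermediate fraction in range is farther away.
Largest k: floor((14 - q_1)/q_2) = floor((14 - 1)/4) = 3.
That gives (3*15 + 4)/(3*4 + 1) = 49/13.
Compare the errors: |x - 15/4| = |184*4 - 15*49|/(49*4) = 1/196, and |x - 49/13| = |184*13 - 49*49|/(49*13) = 9/637.
Cross-multiplying, 1*637 = 637 < 1764 = 9*196, so 1/196 is smaller: the convergent 15/4 is closer to x than 49/13.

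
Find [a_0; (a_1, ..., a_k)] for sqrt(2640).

Write x_i = (sqrt(2640) + m_i)/d_i with (m_0, d_0) = (0, 1). a_0 = floor(sqrt(2640)) = 51, since 51^2 = 2601 <= 2640 < 2704 = 52^2.
Iterate m_{i+1} = d_i*a_i - m_i, d_{i+1} = (2640 - m_{i+1}^2)/d_i, a_{i+1} = floor((a_0 + m_{i+1})/d_{i+1}):
  m_1 = 1*51 - 0 = 51, d_1 = (2640 - 51^2)/1 = 39/1 = 39, a_1 = floor((51 + 51)/39) = 2.
  m_2 = 39*2 - 51 = 27, d_2 = (2640 - 27^2)/39 = 1911/39 = 49, a_2 = floor((51 + 27)/49) = 1.
  m_3 = 49*1 - 27 = 22, d_3 = (2640 - 22^2)/49 = 2156/49 = 44, a_3 = floor((51 + 22)/44) = 1.
  m_4 = 44*1 - 22 = 22, d_4 = (2640 - 22^2)/44 = 2156/44 = 49, a_4 = floor((51 + 22)/49) = 1.
  m_5 = 49*1 - 22 = 27, d_5 = (2640 - 27^2)/49 = 1911/49 = 39, a_5 = floor((51 + 27)/39) = 2.
  m_6 = 39*2 - 27 = 51, d_6 = (2640 - 51^2)/39 = 39/39 = 1, a_6 = floor((51 + 51)/1) = 102.
  m_7 = 1*102 - 51 = 51, d_7 = (2640 - 51^2)/1 = 39/1 = 39: (m_7, d_7) = (m_1, d_1) = (51, 39), so from here the quotients repeat a_1, ..., a_6; the period length is 6.
Hence the expansion of sqrt(2640) is a_0 = 51 followed by the repeating block 2, 1, 1, 1, 2, 102 (period 6).

[51; (2, 1, 1, 1, 2, 102)]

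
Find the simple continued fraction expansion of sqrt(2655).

Write x_i = (sqrt(2655) + m_i)/d_i with (m_0, d_0) = (0, 1). a_0 = floor(sqrt(2655)) = 51, since 51^2 = 2601 <= 2655 < 2704 = 52^2.
Iterate m_{i+1} = d_i*a_i - m_i, d_{i+1} = (2655 - m_{i+1}^2)/d_i, a_{i+1} = floor((a_0 + m_{i+1})/d_{i+1}):
  m_1 = 1*51 - 0 = 51, d_1 = (2655 - 51^2)/1 = 54/1 = 54, a_1 = floor((51 + 51)/54) = 1.
  m_2 = 54*1 - 51 = 3, d_2 = (2655 - 3^2)/54 = 2646/54 = 49, a_2 = floor((51 + 3)/49) = 1.
  m_3 = 49*1 - 3 = 46, d_3 = (2655 - 46^2)/49 = 539/49 = 11, a_3 = floor((51 + 46)/11) = 8.
  m_4 = 11*8 - 46 = 42, d_4 = (2655 - 42^2)/11 = 891/11 = 81, a_4 = floor((51 + 42)/81) = 1.
  m_5 = 81*1 - 42 = 39, d_5 = (2655 - 39^2)/81 = 1134/81 = 14, a_5 = floor((51 + 39)/14) = 6.
  m_6 = 14*6 - 39 = 45, d_6 = (2655 - 45^2)/14 = 630/14 = 45, a_6 = floor((51 + 45)/45) = 2.
  m_7 = 45*2 - 45 = 45, d_7 = (2655 - 45^2)/45 = 630/45 = 14, a_7 = floor((51 + 45)/14) = 6.
  m_8 = 14*6 - 45 = 39, d_8 = (2655 - 39^2)/14 = 1134/14 = 81, a_8 = floor((51 + 39)/81) = 1.
  m_9 = 81*1 - 39 = 42, d_9 = (2655 - 42^2)/81 = 891/81 = 11, a_9 = floor((51 + 42)/11) = 8.
  m_10 = 11*8 - 42 = 46, d_10 = (2655 - 46^2)/11 = 539/11 = 49, a_10 = floor((51 + 46)/49) = 1.
  m_11 = 49*1 - 46 = 3, d_11 = (2655 - 3^2)/49 = 2646/49 = 54, a_11 = floor((51 + 3)/54) = 1.
  m_12 = 54*1 - 3 = 51, d_12 = (2655 - 51^2)/54 = 54/54 = 1, a_12 = floor((51 + 51)/1) = 102.
  m_13 = 1*102 - 51 = 51, d_13 = (2655 - 51^2)/1 = 54/1 = 54: (m_13, d_13) = (m_1, d_1) = (51, 54), so from here the quotients repeat a_1, ..., a_12; the period length is 12.
Hence the expansion of sqrt(2655) is a_0 = 51 followed by the repeating block 1, 1, 8, 1, 6, 2, 6, 1, 8, 1, 1, 102 (period 12).

[51; (1, 1, 8, 1, 6, 2, 6, 1, 8, 1, 1, 102)]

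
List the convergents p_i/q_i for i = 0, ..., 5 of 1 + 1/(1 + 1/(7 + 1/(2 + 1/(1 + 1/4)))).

1/1, 2/1, 15/8, 32/17, 47/25, 220/117

Using the convergent recurrence p_i = a_i*p_{i-1} + p_{i-2}, q_i = a_i*q_{i-1} + q_{i-2} with p_{-2}=0, p_{-1}=1, q_{-2}=1, q_{-1}=0:
  i=0: a_0=1, p_0 = 1*1 + 0 = 1, q_0 = 1*0 + 1 = 1.
  i=1: a_1=1, p_1 = 1*1 + 1 = 2, q_1 = 1*1 + 0 = 1.
  i=2: a_2=7, p_2 = 7*2 + 1 = 15, q_2 = 7*1 + 1 = 8.
  i=3: a_3=2, p_3 = 2*15 + 2 = 32, q_3 = 2*8 + 1 = 17.
  i=4: a_4=1, p_4 = 1*32 + 15 = 47, q_4 = 1*17 + 8 = 25.
  i=5: a_5=4, p_5 = 4*47 + 32 = 220, q_5 = 4*25 + 17 = 117.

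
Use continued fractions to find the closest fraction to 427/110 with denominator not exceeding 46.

66/17

Expand x = 427/110 as a continued fraction with the Euclidean algorithm:
  427 = 3*110 + 97, so a_0 = 3.
  110 = 1*97 + 13, so a_1 = 1.
  97 = 7*13 + 6, so a_2 = 7.
  13 = 2*6 + 1, so a_3 = 2.
  6 = 6*1 + 0, so a_4 = 6.
so x = [3; 1, 7, 2, 6].
Convergents (p_i = a_i*p_{i-1} + p_{i-2}, q_i = a_i*q_{i-1} + q_{i-2} with p_{-2}=0, p_{-1}=1, q_{-2}=1, q_{-1}=0), until the denominator exceeds 46:
  i=0: a_0=3, p_0 = 3*1 + 0 = 3, q_0 = 3*0 + 1 = 1.
  i=1: a_1=1, p_1 = 1*3 + 1 = 4, q_1 = 1*1 + 0 = 1.
  i=2: a_2=7, p_2 = 7*4 + 3 = 31, q_2 = 7*1 + 1 = 8.
  i=3: a_3=2, p_3 = 2*31 + 4 = 66, q_3 = 2*8 + 1 = 17.
  i=4: a_4=6, p_4 = 6*66 + 31 = 427, q_4 = 6*17 + 8 = 110.
q_4 = 110 > 46, so the last convergent with denominator <= 46 is p_3/q_3 = 66/17.
The closest fraction with denominator <= 46 is either p_3/q_3 or the intermediate fraction (k*p_3 + p_2)/(k*q_3 + q_2) with the largest k >= 1 whose denominator stays <= 46; these approach x as k grows, and every other convergent or intermediate fraction in range is farther away.
Largest k: floor((46 - q_2)/q_3) = floor((46 - 8)/17) = 2.
That gives (2*66 + 31)/(2*17 + 8) = 163/42.
Compare the errors: |x - 66/17| = |427*17 - 66*110|/(110*17) = 1/1870, and |x - 163/42| = |427*42 - 163*110|/(110*42) = 4/4620.
Cross-multiplying, 1*4620 = 4620 < 7480 = 4*1870, so 1/1870 is smaller: the convergent 66/17 is closer to x than 163/42.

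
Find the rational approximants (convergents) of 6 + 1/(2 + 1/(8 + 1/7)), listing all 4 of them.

Using the convergent recurrence p_i = a_i*p_{i-1} + p_{i-2}, q_i = a_i*q_{i-1} + q_{i-2} with p_{-2}=0, p_{-1}=1, q_{-2}=1, q_{-1}=0:
  i=0: a_0=6, p_0 = 6*1 + 0 = 6, q_0 = 6*0 + 1 = 1.
  i=1: a_1=2, p_1 = 2*6 + 1 = 13, q_1 = 2*1 + 0 = 2.
  i=2: a_2=8, p_2 = 8*13 + 6 = 110, q_2 = 8*2 + 1 = 17.
  i=3: a_3=7, p_3 = 7*110 + 13 = 783, q_3 = 7*17 + 2 = 121.

6/1, 13/2, 110/17, 783/121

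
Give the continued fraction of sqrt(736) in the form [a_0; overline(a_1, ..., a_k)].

Write x_i = (sqrt(736) + m_i)/d_i with (m_0, d_0) = (0, 1). a_0 = floor(sqrt(736)) = 27, since 27^2 = 729 <= 736 < 784 = 28^2.
Iterate m_{i+1} = d_i*a_i - m_i, d_{i+1} = (736 - m_{i+1}^2)/d_i, a_{i+1} = floor((a_0 + m_{i+1})/d_{i+1}):
  m_1 = 1*27 - 0 = 27, d_1 = (736 - 27^2)/1 = 7/1 = 7, a_1 = floor((27 + 27)/7) = 7.
  m_2 = 7*7 - 27 = 22, d_2 = (736 - 22^2)/7 = 252/7 = 36, a_2 = floor((27 + 22)/36) = 1.
  m_3 = 36*1 - 22 = 14, d_3 = (736 - 14^2)/36 = 540/36 = 15, a_3 = floor((27 + 14)/15) = 2.
  m_4 = 15*2 - 14 = 16, d_4 = (736 - 16^2)/15 = 480/15 = 32, a_4 = floor((27 + 16)/32) = 1.
  m_5 = 32*1 - 16 = 16, d_5 = (736 - 16^2)/32 = 480/32 = 15, a_5 = floor((27 + 16)/15) = 2.
  m_6 = 15*2 - 16 = 14, d_6 = (736 - 14^2)/15 = 540/15 = 36, a_6 = floor((27 + 14)/36) = 1.
  m_7 = 36*1 - 14 = 22, d_7 = (736 - 22^2)/36 = 252/36 = 7, a_7 = floor((27 + 22)/7) = 7.
  m_8 = 7*7 - 22 = 27, d_8 = (736 - 27^2)/7 = 7/7 = 1, a_8 = floor((27 + 27)/1) = 54.
  m_9 = 1*54 - 27 = 27, d_9 = (736 - 27^2)/1 = 7/1 = 7: (m_9, d_9) = (m_1, d_1) = (27, 7), so from here the quotients repeat a_1, ..., a_8; the period length is 8.
Hence the expansion of sqrt(736) is a_0 = 27 followed by the repeating block 7, 1, 2, 1, 2, 1, 7, 54 (period 8).

[27; overline(7, 1, 2, 1, 2, 1, 7, 54)]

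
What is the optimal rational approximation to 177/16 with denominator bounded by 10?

Expand x = 177/16 as a continued fraction with the Euclidean algorithm:
  177 = 11*16 + 1, so a_0 = 11.
  16 = 16*1 + 0, so a_1 = 16.
so x = [11; 16].
Convergents (p_i = a_i*p_{i-1} + p_{i-2}, q_i = a_i*q_{i-1} + q_{i-2} with p_{-2}=0, p_{-1}=1, q_{-2}=1, q_{-1}=0), until the denominator exceeds 10:
  i=0: a_0=11, p_0 = 11*1 + 0 = 11, q_0 = 11*0 + 1 = 1.
  i=1: a_1=16, p_1 = 16*11 + 1 = 177, q_1 = 16*1 + 0 = 16.
q_1 = 16 > 10, so the last convergent with denominator <= 10 is p_0/q_0 = 11/1.
The closest fraction with denominator <= 10 is either p_0/q_0 or the intermediate fraction (k*p_0 + p_{-1})/(k*q_0 + q_{-1}) with the largest k >= 1 whose denominator stays <= 10; these approach x as k grows, and every other convergent or intermediate fraction in range is farther away.
Largest k: floor((10 - q_{-1})/q_0) = floor((10 - 0)/1) = 10 (using the seeds p_{-1} = 1, q_{-1} = 0).
That gives (10*11 + 1)/(10*1 + 0) = 111/10.
Compare the errors: |x - 11/1| = |177*1 - 11*16|/(16*1) = 1/16, and |x - 111/10| = |177*10 - 111*16|/(16*10) = 6/160.
Cross-multiplying, 6*16 = 96 < 160 = 1*160, so 6/160 is smaller: the intermediate fraction 111/10 is closer to x than 11/1.

111/10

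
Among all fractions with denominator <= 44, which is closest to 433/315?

Expand x = 433/315 as a continued fraction with the Euclidean algorithm:
  433 = 1*315 + 118, so a_0 = 1.
  315 = 2*118 + 79, so a_1 = 2.
  118 = 1*79 + 39, so a_2 = 1.
  79 = 2*39 + 1, so a_3 = 2.
  39 = 39*1 + 0, so a_4 = 39.
so x = [1; 2, 1, 2, 39].
Convergents (p_i = a_i*p_{i-1} + p_{i-2}, q_i = a_i*q_{i-1} + q_{i-2} with p_{-2}=0, p_{-1}=1, q_{-2}=1, q_{-1}=0), until the denominator exceeds 44:
  i=0: a_0=1, p_0 = 1*1 + 0 = 1, q_0 = 1*0 + 1 = 1.
  i=1: a_1=2, p_1 = 2*1 + 1 = 3, q_1 = 2*1 + 0 = 2.
  i=2: a_2=1, p_2 = 1*3 + 1 = 4, q_2 = 1*2 + 1 = 3.
  i=3: a_3=2, p_3 = 2*4 + 3 = 11, q_3 = 2*3 + 2 = 8.
  i=4: a_4=39, p_4 = 39*11 + 4 = 433, q_4 = 39*8 + 3 = 315.
q_4 = 315 > 44, so the last convergent with denominator <= 44 is p_3/q_3 = 11/8.
The closest fraction with denominator <= 44 is either p_3/q_3 or the intermediate fraction (k*p_3 + p_2)/(k*q_3 + q_2) with the largest k >= 1 whose denominator stays <= 44; these approach x as k grows, and every other convergent or intermediate fraction in range is farther away.
Largest k: floor((44 - q_2)/q_3) = floor((44 - 3)/8) = 5.
That gives (5*11 + 4)/(5*8 + 3) = 59/43.
Compare the errors: |x - 11/8| = |433*8 - 11*315|/(315*8) = 1/2520, and |x - 59/43| = |433*43 - 59*315|/(315*43) = 34/13545.
Cross-multiplying, 1*13545 = 13545 < 85680 = 34*2520, so 1/2520 is smaller: the convergent 11/8 is closer to x than 59/43.

11/8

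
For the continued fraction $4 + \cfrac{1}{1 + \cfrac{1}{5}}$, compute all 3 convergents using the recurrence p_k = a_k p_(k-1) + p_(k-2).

4/1, 5/1, 29/6

Using the convergent recurrence p_i = a_i*p_{i-1} + p_{i-2}, q_i = a_i*q_{i-1} + q_{i-2} with p_{-2}=0, p_{-1}=1, q_{-2}=1, q_{-1}=0:
  i=0: a_0=4, p_0 = 4*1 + 0 = 4, q_0 = 4*0 + 1 = 1.
  i=1: a_1=1, p_1 = 1*4 + 1 = 5, q_1 = 1*1 + 0 = 1.
  i=2: a_2=5, p_2 = 5*5 + 4 = 29, q_2 = 5*1 + 1 = 6.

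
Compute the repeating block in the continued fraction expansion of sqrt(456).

Write x_i = (sqrt(456) + m_i)/d_i with (m_0, d_0) = (0, 1). a_0 = floor(sqrt(456)) = 21, since 21^2 = 441 <= 456 < 484 = 22^2.
Iterate m_{i+1} = d_i*a_i - m_i, d_{i+1} = (456 - m_{i+1}^2)/d_i, a_{i+1} = floor((a_0 + m_{i+1})/d_{i+1}):
  m_1 = 1*21 - 0 = 21, d_1 = (456 - 21^2)/1 = 15/1 = 15, a_1 = floor((21 + 21)/15) = 2.
  m_2 = 15*2 - 21 = 9, d_2 = (456 - 9^2)/15 = 375/15 = 25, a_2 = floor((21 + 9)/25) = 1.
  m_3 = 25*1 - 9 = 16, d_3 = (456 - 16^2)/25 = 200/25 = 8, a_3 = floor((21 + 16)/8) = 4.
  m_4 = 8*4 - 16 = 16, d_4 = (456 - 16^2)/8 = 200/8 = 25, a_4 = floor((21 + 16)/25) = 1.
  m_5 = 25*1 - 16 = 9, d_5 = (456 - 9^2)/25 = 375/25 = 15, a_5 = floor((21 + 9)/15) = 2.
  m_6 = 15*2 - 9 = 21, d_6 = (456 - 21^2)/15 = 15/15 = 1, a_6 = floor((21 + 21)/1) = 42.
  m_7 = 1*42 - 21 = 21, d_7 = (456 - 21^2)/1 = 15/1 = 15: (m_7, d_7) = (m_1, d_1) = (21, 15), so from here the quotients repeat a_1, ..., a_6; the period length is 6.
Hence the expansion of sqrt(456) is a_0 = 21 followed by the repeating block 2, 1, 4, 1, 2, 42 (period 6).

[21; (2, 1, 4, 1, 2, 42)]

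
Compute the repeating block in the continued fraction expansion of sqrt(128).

[11; (3, 5, 3, 22)]

Write x_i = (sqrt(128) + m_i)/d_i with (m_0, d_0) = (0, 1). a_0 = floor(sqrt(128)) = 11, since 11^2 = 121 <= 128 < 144 = 12^2.
Iterate m_{i+1} = d_i*a_i - m_i, d_{i+1} = (128 - m_{i+1}^2)/d_i, a_{i+1} = floor((a_0 + m_{i+1})/d_{i+1}):
  m_1 = 1*11 - 0 = 11, d_1 = (128 - 11^2)/1 = 7/1 = 7, a_1 = floor((11 + 11)/7) = 3.
  m_2 = 7*3 - 11 = 10, d_2 = (128 - 10^2)/7 = 28/7 = 4, a_2 = floor((11 + 10)/4) = 5.
  m_3 = 4*5 - 10 = 10, d_3 = (128 - 10^2)/4 = 28/4 = 7, a_3 = floor((11 + 10)/7) = 3.
  m_4 = 7*3 - 10 = 11, d_4 = (128 - 11^2)/7 = 7/7 = 1, a_4 = floor((11 + 11)/1) = 22.
  m_5 = 1*22 - 11 = 11, d_5 = (128 - 11^2)/1 = 7/1 = 7: (m_5, d_5) = (m_1, d_1) = (11, 7), so from here the quotients repeat a_1, ..., a_4; the period length is 4.
Hence the expansion of sqrt(128) is a_0 = 11 followed by the repeating block 3, 5, 3, 22 (period 4).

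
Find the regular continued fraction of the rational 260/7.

Run the Euclidean algorithm on 260 and 7; the successive quotients are the partial quotients a_0, a_1, ... (each step inverts the fractional part left over by the previous one):
  260 = 37*7 + 1, so a_0 = 37.
  7 = 7*1 + 0, so a_1 = 7.
The remainder reaches 0 after 2 divisions, so the expansion has 2 partial quotients, read off in order.

[37; 7]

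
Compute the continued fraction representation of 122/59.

[2; 14, 1, 3]

Run the Euclidean algorithm on 122 and 59; the successive quotients are the partial quotients a_0, a_1, ... (each step inverts the fractional part left over by the previous one):
  122 = 2*59 + 4, so a_0 = 2.
  59 = 14*4 + 3, so a_1 = 14.
  4 = 1*3 + 1, so a_2 = 1.
  3 = 3*1 + 0, so a_3 = 3.
The remainder reaches 0 after 4 divisions, so the expansion has 4 partial quotients, read off in order.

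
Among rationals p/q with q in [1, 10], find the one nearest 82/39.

Expand x = 82/39 as a continued fraction with the Euclidean algorithm:
  82 = 2*39 + 4, so a_0 = 2.
  39 = 9*4 + 3, so a_1 = 9.
  4 = 1*3 + 1, so a_2 = 1.
  3 = 3*1 + 0, so a_3 = 3.
so x = [2; 9, 1, 3].
Convergents (p_i = a_i*p_{i-1} + p_{i-2}, q_i = a_i*q_{i-1} + q_{i-2} with p_{-2}=0, p_{-1}=1, q_{-2}=1, q_{-1}=0), until the denominator exceeds 10:
  i=0: a_0=2, p_0 = 2*1 + 0 = 2, q_0 = 2*0 + 1 = 1.
  i=1: a_1=9, p_1 = 9*2 + 1 = 19, q_1 = 9*1 + 0 = 9.
  i=2: a_2=1, p_2 = 1*19 + 2 = 21, q_2 = 1*9 + 1 = 10.
  i=3: a_3=3, p_3 = 3*21 + 19 = 82, q_3 = 3*10 + 9 = 39.
q_3 = 39 > 10, so the last convergent with denominator <= 10 is p_2/q_2 = 21/10.
The closest fraction with denominator <= 10 is either p_2/q_2 or the intermediate fraction (k*p_2 + p_1)/(k*q_2 + q_1) with the largest k >= 1 whose denominator stays <= 10; these approach x as k grows, and every other convergent or intermediate fraction in range is farther away.
Largest k: floor((10 - q_1)/q_2) = floor((10 - 9)/10) = 0.
Since k = 0, no intermediate fraction beyond p_2/q_2 has denominator <= 10, so the convergent 21/10 is the closest (its error is |82*10 - 21*39|/(39*10) = 1/390).

21/10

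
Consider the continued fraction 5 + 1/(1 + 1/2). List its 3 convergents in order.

Using the convergent recurrence p_i = a_i*p_{i-1} + p_{i-2}, q_i = a_i*q_{i-1} + q_{i-2} with p_{-2}=0, p_{-1}=1, q_{-2}=1, q_{-1}=0:
  i=0: a_0=5, p_0 = 5*1 + 0 = 5, q_0 = 5*0 + 1 = 1.
  i=1: a_1=1, p_1 = 1*5 + 1 = 6, q_1 = 1*1 + 0 = 1.
  i=2: a_2=2, p_2 = 2*6 + 5 = 17, q_2 = 2*1 + 1 = 3.

5/1, 6/1, 17/3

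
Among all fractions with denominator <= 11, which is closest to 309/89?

38/11

Expand x = 309/89 as a continued fraction with the Euclidean algorithm:
  309 = 3*89 + 42, so a_0 = 3.
  89 = 2*42 + 5, so a_1 = 2.
  42 = 8*5 + 2, so a_2 = 8.
  5 = 2*2 + 1, so a_3 = 2.
  2 = 2*1 + 0, so a_4 = 2.
so x = [3; 2, 8, 2, 2].
Convergents (p_i = a_i*p_{i-1} + p_{i-2}, q_i = a_i*q_{i-1} + q_{i-2} with p_{-2}=0, p_{-1}=1, q_{-2}=1, q_{-1}=0), until the denominator exceeds 11:
  i=0: a_0=3, p_0 = 3*1 + 0 = 3, q_0 = 3*0 + 1 = 1.
  i=1: a_1=2, p_1 = 2*3 + 1 = 7, q_1 = 2*1 + 0 = 2.
  i=2: a_2=8, p_2 = 8*7 + 3 = 59, q_2 = 8*2 + 1 = 17.
q_2 = 17 > 11, so the last convergent with denominator <= 11 is p_1/q_1 = 7/2.
The closest fraction with denominator <= 11 is either p_1/q_1 or the intermediate fraction (k*p_1 + p_0)/(k*q_1 + q_0) with the largest k >= 1 whose denominator stays <= 11; these approach x as k grows, and every other convergent or intermediate fraction in range is farther away.
Largest k: floor((11 - q_0)/q_1) = floor((11 - 1)/2) = 5.
That gives (5*7 + 3)/(5*2 + 1) = 38/11.
Compare the errors: |x - 7/2| = |309*2 - 7*89|/(89*2) = 5/178, and |x - 38/11| = |309*11 - 38*89|/(89*11) = 17/979.
Cross-multiplying, 17*178 = 3026 < 4895 = 5*979, so 17/979 is smaller: the intermediate fraction 38/11 is closer to x than 7/2.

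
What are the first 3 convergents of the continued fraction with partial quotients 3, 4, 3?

3/1, 13/4, 42/13

Using the convergent recurrence p_i = a_i*p_{i-1} + p_{i-2}, q_i = a_i*q_{i-1} + q_{i-2} with p_{-2}=0, p_{-1}=1, q_{-2}=1, q_{-1}=0:
  i=0: a_0=3, p_0 = 3*1 + 0 = 3, q_0 = 3*0 + 1 = 1.
  i=1: a_1=4, p_1 = 4*3 + 1 = 13, q_1 = 4*1 + 0 = 4.
  i=2: a_2=3, p_2 = 3*13 + 3 = 42, q_2 = 3*4 + 1 = 13.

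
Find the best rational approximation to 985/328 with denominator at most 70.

Expand x = 985/328 as a continued fraction with the Euclidean algorithm:
  985 = 3*328 + 1, so a_0 = 3.
  328 = 328*1 + 0, so a_1 = 328.
so x = [3; 328].
Convergents (p_i = a_i*p_{i-1} + p_{i-2}, q_i = a_i*q_{i-1} + q_{i-2} with p_{-2}=0, p_{-1}=1, q_{-2}=1, q_{-1}=0), until the denominator exceeds 70:
  i=0: a_0=3, p_0 = 3*1 + 0 = 3, q_0 = 3*0 + 1 = 1.
  i=1: a_1=328, p_1 = 328*3 + 1 = 985, q_1 = 328*1 + 0 = 328.
q_1 = 328 > 70, so the last convergent with denominator <= 70 is p_0/q_0 = 3/1.
The closest fraction with denominator <= 70 is either p_0/q_0 or the intermediate fraction (k*p_0 + p_{-1})/(k*q_0 + q_{-1}) with the largest k >= 1 whose denominator stays <= 70; these approach x as k grows, and every other convergent or intermediate fraction in range is farther away.
Largest k: floor((70 - q_{-1})/q_0) = floor((70 - 0)/1) = 70 (using the seeds p_{-1} = 1, q_{-1} = 0).
That gives (70*3 + 1)/(70*1 + 0) = 211/70.
Compare the errors: |x - 3/1| = |985*1 - 3*328|/(328*1) = 1/328, and |x - 211/70| = |985*70 - 211*328|/(328*70) = 258/22960.
Cross-multiplying, 1*22960 = 22960 < 84624 = 258*328, so 1/328 is smaller: the convergent 3/1 is closer to x than 211/70.

3/1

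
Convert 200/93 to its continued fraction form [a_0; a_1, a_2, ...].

[2; 6, 1, 1, 1, 4]

Run the Euclidean algorithm on 200 and 93; the successive quotients are the partial quotients a_0, a_1, ... (each step inverts the fractional part left over by the previous one):
  200 = 2*93 + 14, so a_0 = 2.
  93 = 6*14 + 9, so a_1 = 6.
  14 = 1*9 + 5, so a_2 = 1.
  9 = 1*5 + 4, so a_3 = 1.
  5 = 1*4 + 1, so a_4 = 1.
  4 = 4*1 + 0, so a_5 = 4.
The remainder reaches 0 after 6 divisions, so the expansion has 6 partial quotients, read off in order.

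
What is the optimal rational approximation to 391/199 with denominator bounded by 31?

Expand x = 391/199 as a continued fraction with the Euclidean algorithm:
  391 = 1*199 + 192, so a_0 = 1.
  199 = 1*192 + 7, so a_1 = 1.
  192 = 27*7 + 3, so a_2 = 27.
  7 = 2*3 + 1, so a_3 = 2.
  3 = 3*1 + 0, so a_4 = 3.
so x = [1; 1, 27, 2, 3].
Convergents (p_i = a_i*p_{i-1} + p_{i-2}, q_i = a_i*q_{i-1} + q_{i-2} with p_{-2}=0, p_{-1}=1, q_{-2}=1, q_{-1}=0), until the denominator exceeds 31:
  i=0: a_0=1, p_0 = 1*1 + 0 = 1, q_0 = 1*0 + 1 = 1.
  i=1: a_1=1, p_1 = 1*1 + 1 = 2, q_1 = 1*1 + 0 = 1.
  i=2: a_2=27, p_2 = 27*2 + 1 = 55, q_2 = 27*1 + 1 = 28.
  i=3: a_3=2, p_3 = 2*55 + 2 = 112, q_3 = 2*28 + 1 = 57.
q_3 = 57 > 31, so the last convergent with denominator <= 31 is p_2/q_2 = 55/28.
The closest fraction with denominator <= 31 is either p_2/q_2 or the intermediate fraction (k*p_2 + p_1)/(k*q_2 + q_1) with the largest k >= 1 whose denominator stays <= 31; these approach x as k grows, and every other convergent or intermediate fraction in range is farther away.
Largest k: floor((31 - q_1)/q_2) = floor((31 - 1)/28) = 1.
That gives (1*55 + 2)/(1*28 + 1) = 57/29.
Compare the errors: |x - 55/28| = |391*28 - 55*199|/(199*28) = 3/5572, and |x - 57/29| = |391*29 - 57*199|/(199*29) = 4/5771.
Cross-multiplying, 3*5771 = 17313 < 22288 = 4*5572, so 3/5572 is smaller: the convergent 55/28 is closer to x than 57/29.

55/28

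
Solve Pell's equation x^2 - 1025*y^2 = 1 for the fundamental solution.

(x, y) = (2049, 64)

First expand sqrt(1025) as a continued fraction. With x_i = (sqrt(1025) + m_i)/d_i and (m_0, d_0) = (0, 1): a_0 = floor(sqrt(1025)) = 32, since 32^2 = 1024 <= 1025 < 1089 = 33^2.
Iterate m_{i+1} = d_i*a_i - m_i, d_{i+1} = (1025 - m_{i+1}^2)/d_i, a_{i+1} = floor((a_0 + m_{i+1})/d_{i+1}):
  m_1 = 1*32 - 0 = 32, d_1 = (1025 - 32^2)/1 = 1/1 = 1, a_1 = floor((32 + 32)/1) = 64.
  m_2 = 1*64 - 32 = 32, d_2 = (1025 - 32^2)/1 = 1/1 = 1: (m_2, d_2) = (m_1, d_1) = (32, 1), so from here the quotient a_1 repeats; the period length is 1.
So sqrt(1025) = [32; (64)] with period length k = 1.
k is odd, so (p_{k-1}, q_{k-1}) only solves x^2 - 1025y^2 = -1 and the fundamental solution of x^2 - 1025y^2 = 1 is (p_{2k-1}, q_{2k-1}) = (p_1, q_1); compute convergents through index 1, running through the period twice.
Convergents (p_i = a_i*p_{i-1} + p_{i-2}, q_i = a_i*q_{i-1} + q_{i-2} with p_{-2}=0, p_{-1}=1, q_{-2}=1, q_{-1}=0):
  i=0: a_0=32, p_0 = 32*1 + 0 = 32, q_0 = 32*0 + 1 = 1.
  i=1: a_1=64, p_1 = 64*32 + 1 = 2049, q_1 = 64*1 + 0 = 64.
Indeed p_0^2 - 1025*q_0^2 = 1024 - 1025 = -1, not +1.
Check: 2049^2 - 1025*64^2 = 4198401 - 4198400 = 1, so (x, y) = (2049, 64) solves the equation, and by the theorem it is the least positive solution.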